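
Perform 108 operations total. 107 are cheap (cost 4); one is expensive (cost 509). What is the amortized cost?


Formula: Amortized cost = Total cost / Operations
Total cost = (107 * 4) + (1 * 509)
Total cost = 428 + 509 = 937
Amortized = 937 / 108 = 8.6759

8.6759


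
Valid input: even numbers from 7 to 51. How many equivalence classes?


Constraint: even integers in [7, 51]
Class 1: x < 7 — out-of-range invalid
Class 2: x in [7,51] but odd — wrong type invalid
Class 3: x in [7,51] and even — valid
Class 4: x > 51 — out-of-range invalid
Total equivalence classes: 4

4 equivalence classes


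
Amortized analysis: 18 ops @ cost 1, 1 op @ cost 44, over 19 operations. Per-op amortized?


Formula: Amortized cost = Total cost / Operations
Total cost = (18 * 1) + (1 * 44)
Total cost = 18 + 44 = 62
Amortized = 62 / 19 = 3.2632

3.2632


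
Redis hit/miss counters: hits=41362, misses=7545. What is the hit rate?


Formula: hit rate = hits / (hits + misses) * 100
hit rate = 41362 / (41362 + 7545) * 100
hit rate = 41362 / 48907 * 100
hit rate = 84.57%

84.57%


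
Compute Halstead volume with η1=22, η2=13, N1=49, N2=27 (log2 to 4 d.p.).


Formula: V = N * log2(η), where N = N1 + N2 and η = η1 + η2
η = 22 + 13 = 35
N = 49 + 27 = 76
log2(35) ≈ 5.1293
V = 76 * 5.1293 = 389.83

389.83


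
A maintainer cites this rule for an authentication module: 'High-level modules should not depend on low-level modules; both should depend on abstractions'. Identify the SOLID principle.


This describes the Dependency Inversion Principle (DIP)

Dependency Inversion Principle (DIP)


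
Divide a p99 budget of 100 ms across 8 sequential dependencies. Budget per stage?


Formula: per_stage = total_budget / stages
per_stage = 100 / 8
per_stage = 12.5 ms

12.5 ms


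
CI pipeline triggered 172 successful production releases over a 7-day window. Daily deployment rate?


Formula: deployments per day = releases / days
= 172 / 7
= 24.571 deploys/day
(equivalently, 172.0 deploys/week)

24.571 deploys/day


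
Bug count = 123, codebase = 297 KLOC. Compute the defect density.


Defect density = defects / KLOC
Defect density = 123 / 297
Defect density = 0.414 defects/KLOC

0.414 defects/KLOC


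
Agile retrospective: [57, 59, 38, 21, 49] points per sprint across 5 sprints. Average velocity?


Formula: Avg velocity = Total points / Number of sprints
Points: [57, 59, 38, 21, 49]
Sum = 57 + 59 + 38 + 21 + 49 = 224
Avg velocity = 224 / 5 = 44.8 points/sprint

44.8 points/sprint


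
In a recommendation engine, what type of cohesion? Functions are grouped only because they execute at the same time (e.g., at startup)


Reasoning: Related by timing only
Type: Temporal cohesion

Temporal cohesion


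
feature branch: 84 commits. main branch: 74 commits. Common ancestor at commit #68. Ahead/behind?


Common ancestor: commit #68
feature commits after divergence: 84 - 68 = 16
main commits after divergence: 74 - 68 = 6
feature is 16 commits ahead of main
main is 6 commits ahead of feature

feature ahead: 16, main ahead: 6


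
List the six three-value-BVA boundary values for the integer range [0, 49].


Range: [0, 49]
Boundaries: just below min, min, min+1, max-1, max, just above max
Values: [-1, 0, 1, 48, 49, 50]

[-1, 0, 1, 48, 49, 50]


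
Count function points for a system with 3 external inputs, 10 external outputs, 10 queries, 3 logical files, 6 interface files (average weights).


UFP = EI*4 + EO*5 + EQ*4 + ILF*10 + EIF*7
UFP = 3*4 + 10*5 + 10*4 + 3*10 + 6*7
UFP = 12 + 50 + 40 + 30 + 42
UFP = 174

174


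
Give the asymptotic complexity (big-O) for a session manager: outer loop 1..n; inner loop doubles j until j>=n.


Reasoning: linear outer times logarithmic inner
Complexity: O(n log n)

O(n log n)


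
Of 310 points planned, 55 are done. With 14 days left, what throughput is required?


Formula: Required rate = Remaining points / Days left
Remaining = 310 - 55 = 255 points
Required rate = 255 / 14 = 18.21 points/day

18.21 points/day


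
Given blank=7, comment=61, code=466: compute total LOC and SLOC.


Total LOC = blank + comment + code
Total LOC = 7 + 61 + 466 = 534
SLOC (source only) = code = 466

Total LOC: 534, SLOC: 466


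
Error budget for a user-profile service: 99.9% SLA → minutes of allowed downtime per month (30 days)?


Formula: allowed downtime = period * (100 - SLA) / 100
Period (month (30 days)) = 43200 minutes
Unavailability fraction = (100 - 99.9) / 100
Allowed downtime = 43200 * (100 - 99.9) / 100
Allowed downtime = 43.2 minutes

43.2 minutes


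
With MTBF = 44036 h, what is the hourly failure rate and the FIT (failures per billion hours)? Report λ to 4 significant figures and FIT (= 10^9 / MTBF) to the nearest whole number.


Formula: λ = 1 / MTBF; FIT = λ × 1e9 = 1e9 / MTBF
λ = 1 / 44036 ≈ 2.271e-05 failures/hour
FIT = 1e9 / 44036 ≈ 22709 failures per 1e9 hours (nearest whole number)

λ = 2.271e-05 /h, FIT = 22709


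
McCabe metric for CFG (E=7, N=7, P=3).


Formula: V(G) = E - N + 2P
V(G) = 7 - 7 + 2*3
V(G) = 0 + 6
V(G) = 6

6


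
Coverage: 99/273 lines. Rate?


Coverage = covered / total * 100
Coverage = 99 / 273 * 100
Coverage = 36.26%

36.26%


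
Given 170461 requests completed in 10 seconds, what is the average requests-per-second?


Formula: throughput = requests / seconds
throughput = 170461 / 10
throughput = 17046.1 requests/second

17046.1 requests/second


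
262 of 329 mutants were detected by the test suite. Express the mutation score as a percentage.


Mutation score = killed / total * 100
Mutation score = 262 / 329 * 100
Mutation score = 79.64%

79.64%


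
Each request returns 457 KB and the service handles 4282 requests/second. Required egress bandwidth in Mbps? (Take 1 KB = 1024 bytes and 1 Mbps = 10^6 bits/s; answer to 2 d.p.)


Formula: Mbps = payload_bytes * RPS * 8 / 1e6
Payload per request = 457 KB = 457 * 1024 = 467968 bytes
Total bytes/sec = 467968 * 4282 = 2003838976
Total bits/sec = 2003838976 * 8 = 16030711808
Mbps = 16030711808 / 1e6 = 16030.71

16030.71 Mbps


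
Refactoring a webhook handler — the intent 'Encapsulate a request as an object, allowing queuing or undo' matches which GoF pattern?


This matches the Command pattern

Command


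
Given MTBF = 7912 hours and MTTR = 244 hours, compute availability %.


Availability = MTBF / (MTBF + MTTR)
Availability = 7912 / (7912 + 244)
Availability = 7912 / 8156
Availability = 97.0083%

97.0083%


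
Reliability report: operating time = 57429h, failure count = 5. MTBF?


Formula: MTBF = Total operating time / Number of failures
MTBF = 57429 / 5
MTBF = 11485.8 hours

11485.8 hours


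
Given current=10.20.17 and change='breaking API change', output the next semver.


Current: 10.20.17
Change category: 'breaking API change' → major bump
SemVer rule: major bump → increment MAJOR, reset MINOR and PATCH to 0
New: 11.0.0

11.0.0


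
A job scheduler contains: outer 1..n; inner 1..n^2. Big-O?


Reasoning: n times n^2
Complexity: O(n^3)

O(n^3)


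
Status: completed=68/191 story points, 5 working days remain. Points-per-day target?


Formula: Required rate = Remaining points / Days left
Remaining = 191 - 68 = 123 points
Required rate = 123 / 5 = 24.6 points/day

24.6 points/day


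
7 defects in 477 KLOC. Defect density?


Defect density = defects / KLOC
Defect density = 7 / 477
Defect density = 0.015 defects/KLOC

0.015 defects/KLOC


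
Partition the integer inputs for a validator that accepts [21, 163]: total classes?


Valid range: [21, 163]
Class 1: x < 21 — invalid
Class 2: 21 ≤ x ≤ 163 — valid
Class 3: x > 163 — invalid
Total equivalence classes: 3

3 equivalence classes


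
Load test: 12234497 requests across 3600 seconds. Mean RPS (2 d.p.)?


Formula: throughput = requests / seconds
throughput = 12234497 / 3600
throughput = 3398.47 requests/second

3398.47 requests/second


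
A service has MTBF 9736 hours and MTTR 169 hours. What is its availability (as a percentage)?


Availability = MTBF / (MTBF + MTTR)
Availability = 9736 / (9736 + 169)
Availability = 9736 / 9905
Availability = 98.2938%

98.2938%


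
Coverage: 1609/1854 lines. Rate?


Coverage = covered / total * 100
Coverage = 1609 / 1854 * 100
Coverage = 86.79%

86.79%


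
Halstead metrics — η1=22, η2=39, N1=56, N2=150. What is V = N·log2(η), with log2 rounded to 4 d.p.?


Formula: V = N * log2(η), where N = N1 + N2 and η = η1 + η2
η = 22 + 39 = 61
N = 56 + 150 = 206
log2(61) ≈ 5.9307
V = 206 * 5.9307 = 1221.72

1221.72


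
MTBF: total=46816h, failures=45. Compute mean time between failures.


Formula: MTBF = Total operating time / Number of failures
MTBF = 46816 / 45
MTBF = 1040.36 hours

1040.36 hours


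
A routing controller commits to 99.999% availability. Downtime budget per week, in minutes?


Formula: allowed downtime = period * (100 - SLA) / 100
Period (week) = 10080 minutes
Unavailability fraction = (100 - 99.999) / 100
Allowed downtime = 10080 * (100 - 99.999) / 100
Allowed downtime = 0.1008 minutes

0.1008 minutes


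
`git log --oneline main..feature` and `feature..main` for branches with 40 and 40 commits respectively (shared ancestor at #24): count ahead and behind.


Common ancestor: commit #24
feature commits after divergence: 40 - 24 = 16
main commits after divergence: 40 - 24 = 16
feature is 16 commits ahead of main
main is 16 commits ahead of feature

feature ahead: 16, main ahead: 16


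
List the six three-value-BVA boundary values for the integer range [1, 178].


Range: [1, 178]
Boundaries: just below min, min, min+1, max-1, max, just above max
Values: [0, 1, 2, 177, 178, 179]

[0, 1, 2, 177, 178, 179]


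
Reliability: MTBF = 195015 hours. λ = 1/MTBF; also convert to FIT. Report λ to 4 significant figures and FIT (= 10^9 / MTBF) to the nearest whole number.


Formula: λ = 1 / MTBF; FIT = λ × 1e9 = 1e9 / MTBF
λ = 1 / 195015 ≈ 5.128e-06 failures/hour
FIT = 1e9 / 195015 ≈ 5128 failures per 1e9 hours (nearest whole number)

λ = 5.128e-06 /h, FIT = 5128


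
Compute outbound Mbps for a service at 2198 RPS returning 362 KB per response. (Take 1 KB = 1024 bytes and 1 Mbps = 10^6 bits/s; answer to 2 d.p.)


Formula: Mbps = payload_bytes * RPS * 8 / 1e6
Payload per request = 362 KB = 362 * 1024 = 370688 bytes
Total bytes/sec = 370688 * 2198 = 814772224
Total bits/sec = 814772224 * 8 = 6518177792
Mbps = 6518177792 / 1e6 = 6518.18

6518.18 Mbps


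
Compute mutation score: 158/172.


Mutation score = killed / total * 100
Mutation score = 158 / 172 * 100
Mutation score = 91.86%

91.86%


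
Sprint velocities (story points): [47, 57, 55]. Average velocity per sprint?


Formula: Avg velocity = Total points / Number of sprints
Points: [47, 57, 55]
Sum = 47 + 57 + 55 = 159
Avg velocity = 159 / 3 = 53.0 points/sprint

53.0 points/sprint


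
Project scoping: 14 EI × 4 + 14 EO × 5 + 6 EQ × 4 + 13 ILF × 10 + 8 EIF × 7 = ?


UFP = EI*4 + EO*5 + EQ*4 + ILF*10 + EIF*7
UFP = 14*4 + 14*5 + 6*4 + 13*10 + 8*7
UFP = 56 + 70 + 24 + 130 + 56
UFP = 336

336


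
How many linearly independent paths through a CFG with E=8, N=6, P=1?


Formula: V(G) = E - N + 2P
V(G) = 8 - 6 + 2*1
V(G) = 2 + 2
V(G) = 4

4


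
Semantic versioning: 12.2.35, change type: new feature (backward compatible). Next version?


Current: 12.2.35
Change category: 'new feature (backward compatible)' → minor bump
SemVer rule: minor bump → increment MINOR, reset PATCH to 0 (MAJOR unchanged)
New: 12.3.0

12.3.0


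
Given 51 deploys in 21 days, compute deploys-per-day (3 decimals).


Formula: deployments per day = releases / days
= 51 / 21
= 2.429 deploys/day
(equivalently, 17.0 deploys/week)

2.429 deploys/day


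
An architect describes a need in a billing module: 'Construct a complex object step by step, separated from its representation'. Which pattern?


This matches the Builder pattern

Builder


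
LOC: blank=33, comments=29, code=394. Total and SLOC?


Total LOC = blank + comment + code
Total LOC = 33 + 29 + 394 = 456
SLOC (source only) = code = 394

Total LOC: 456, SLOC: 394


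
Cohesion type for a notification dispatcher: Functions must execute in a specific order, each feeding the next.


Reasoning: Output of one is input to next
Type: Sequential cohesion

Sequential cohesion


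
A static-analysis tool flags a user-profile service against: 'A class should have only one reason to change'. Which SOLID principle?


This describes the Single Responsibility Principle (SRP)

Single Responsibility Principle (SRP)


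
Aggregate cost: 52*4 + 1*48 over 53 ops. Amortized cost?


Formula: Amortized cost = Total cost / Operations
Total cost = (52 * 4) + (1 * 48)
Total cost = 208 + 48 = 256
Amortized = 256 / 53 = 4.8302

4.8302


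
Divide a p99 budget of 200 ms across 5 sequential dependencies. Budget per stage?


Formula: per_stage = total_budget / stages
per_stage = 200 / 5
per_stage = 40.0 ms

40.0 ms


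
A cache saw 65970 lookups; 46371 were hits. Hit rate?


Formula: hit rate = hits / (hits + misses) * 100
hit rate = 46371 / (46371 + 19599) * 100
hit rate = 46371 / 65970 * 100
hit rate = 70.29%

70.29%


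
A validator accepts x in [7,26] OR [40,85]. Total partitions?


Valid ranges: [7,26] and [40,85]
Class 1: x < 7 — invalid
Class 2: 7 ≤ x ≤ 26 — valid
Class 3: 26 < x < 40 — invalid (gap between ranges)
Class 4: 40 ≤ x ≤ 85 — valid
Class 5: x > 85 — invalid
Total equivalence classes: 5

5 equivalence classes


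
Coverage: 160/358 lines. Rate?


Coverage = covered / total * 100
Coverage = 160 / 358 * 100
Coverage = 44.69%

44.69%


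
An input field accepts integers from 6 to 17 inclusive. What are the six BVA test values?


Range: [6, 17]
Boundaries: just below min, min, min+1, max-1, max, just above max
Values: [5, 6, 7, 16, 17, 18]

[5, 6, 7, 16, 17, 18]


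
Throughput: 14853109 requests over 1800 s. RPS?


Formula: throughput = requests / seconds
throughput = 14853109 / 1800
throughput = 8251.73 requests/second

8251.73 requests/second


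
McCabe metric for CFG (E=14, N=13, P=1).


Formula: V(G) = E - N + 2P
V(G) = 14 - 13 + 2*1
V(G) = 1 + 2
V(G) = 3

3


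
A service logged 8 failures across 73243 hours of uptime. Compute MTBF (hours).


Formula: MTBF = Total operating time / Number of failures
MTBF = 73243 / 8
MTBF = 9155.38 hours

9155.38 hours


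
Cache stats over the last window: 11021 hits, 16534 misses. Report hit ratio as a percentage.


Formula: hit rate = hits / (hits + misses) * 100
hit rate = 11021 / (11021 + 16534) * 100
hit rate = 11021 / 27555 * 100
hit rate = 40.0%

40.0%


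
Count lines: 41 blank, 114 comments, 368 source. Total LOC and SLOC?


Total LOC = blank + comment + code
Total LOC = 41 + 114 + 368 = 523
SLOC (source only) = code = 368

Total LOC: 523, SLOC: 368


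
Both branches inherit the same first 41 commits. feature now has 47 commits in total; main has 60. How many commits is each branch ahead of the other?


Common ancestor: commit #41
feature commits after divergence: 47 - 41 = 6
main commits after divergence: 60 - 41 = 19
feature is 6 commits ahead of main
main is 19 commits ahead of feature

feature ahead: 6, main ahead: 19


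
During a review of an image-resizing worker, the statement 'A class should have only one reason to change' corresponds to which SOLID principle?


This describes the Single Responsibility Principle (SRP)

Single Responsibility Principle (SRP)


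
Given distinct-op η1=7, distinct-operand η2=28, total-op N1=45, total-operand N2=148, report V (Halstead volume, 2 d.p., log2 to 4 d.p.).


Formula: V = N * log2(η), where N = N1 + N2 and η = η1 + η2
η = 7 + 28 = 35
N = 45 + 148 = 193
log2(35) ≈ 5.1293
V = 193 * 5.1293 = 989.95

989.95


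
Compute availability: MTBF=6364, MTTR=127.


Availability = MTBF / (MTBF + MTTR)
Availability = 6364 / (6364 + 127)
Availability = 6364 / 6491
Availability = 98.0434%

98.0434%


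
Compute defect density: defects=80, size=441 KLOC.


Defect density = defects / KLOC
Defect density = 80 / 441
Defect density = 0.181 defects/KLOC

0.181 defects/KLOC


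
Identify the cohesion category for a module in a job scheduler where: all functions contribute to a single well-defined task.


Reasoning: Best: single purpose
Type: Functional cohesion

Functional cohesion


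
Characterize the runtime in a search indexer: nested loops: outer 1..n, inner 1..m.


Reasoning: product of independent bounds
Complexity: O(n*m)

O(n*m)


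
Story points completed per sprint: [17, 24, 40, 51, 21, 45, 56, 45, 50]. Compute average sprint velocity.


Formula: Avg velocity = Total points / Number of sprints
Points: [17, 24, 40, 51, 21, 45, 56, 45, 50]
Sum = 17 + 24 + 40 + 51 + 21 + 45 + 56 + 45 + 50 = 349
Avg velocity = 349 / 9 = 38.78 points/sprint

38.78 points/sprint


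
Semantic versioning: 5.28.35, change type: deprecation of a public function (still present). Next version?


Current: 5.28.35
Change category: 'deprecation of a public function (still present)' → minor bump
SemVer rule: minor bump → increment MINOR, reset PATCH to 0 (MAJOR unchanged)
New: 5.29.0

5.29.0


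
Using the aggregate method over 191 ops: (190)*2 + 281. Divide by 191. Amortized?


Formula: Amortized cost = Total cost / Operations
Total cost = (190 * 2) + (1 * 281)
Total cost = 380 + 281 = 661
Amortized = 661 / 191 = 3.4607

3.4607


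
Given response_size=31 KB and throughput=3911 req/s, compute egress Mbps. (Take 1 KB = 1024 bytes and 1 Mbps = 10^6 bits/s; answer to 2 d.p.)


Formula: Mbps = payload_bytes * RPS * 8 / 1e6
Payload per request = 31 KB = 31 * 1024 = 31744 bytes
Total bytes/sec = 31744 * 3911 = 124150784
Total bits/sec = 124150784 * 8 = 993206272
Mbps = 993206272 / 1e6 = 993.21

993.21 Mbps


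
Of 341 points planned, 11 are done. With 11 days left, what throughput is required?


Formula: Required rate = Remaining points / Days left
Remaining = 341 - 11 = 330 points
Required rate = 330 / 11 = 30.0 points/day

30.0 points/day


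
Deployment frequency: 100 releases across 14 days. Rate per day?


Formula: deployments per day = releases / days
= 100 / 14
= 7.143 deploys/day
(equivalently, 50.0 deploys/week)

7.143 deploys/day


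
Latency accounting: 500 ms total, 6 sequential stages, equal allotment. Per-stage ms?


Formula: per_stage = total_budget / stages
per_stage = 500 / 6
per_stage = 83.33 ms

83.33 ms


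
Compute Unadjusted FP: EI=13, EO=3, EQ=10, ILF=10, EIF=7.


UFP = EI*4 + EO*5 + EQ*4 + ILF*10 + EIF*7
UFP = 13*4 + 3*5 + 10*4 + 10*10 + 7*7
UFP = 52 + 15 + 40 + 100 + 49
UFP = 256

256


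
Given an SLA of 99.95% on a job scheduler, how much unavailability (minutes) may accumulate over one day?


Formula: allowed downtime = period * (100 - SLA) / 100
Period (day) = 1440 minutes
Unavailability fraction = (100 - 99.95) / 100
Allowed downtime = 1440 * (100 - 99.95) / 100
Allowed downtime = 0.72 minutes

0.72 minutes


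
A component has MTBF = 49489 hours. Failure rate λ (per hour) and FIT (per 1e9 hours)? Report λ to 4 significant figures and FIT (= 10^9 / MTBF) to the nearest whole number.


Formula: λ = 1 / MTBF; FIT = λ × 1e9 = 1e9 / MTBF
λ = 1 / 49489 ≈ 2.021e-05 failures/hour
FIT = 1e9 / 49489 ≈ 20207 failures per 1e9 hours (nearest whole number)

λ = 2.021e-05 /h, FIT = 20207


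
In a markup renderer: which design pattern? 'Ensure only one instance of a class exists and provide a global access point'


This matches the Singleton pattern

Singleton


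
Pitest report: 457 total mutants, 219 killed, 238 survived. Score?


Mutation score = killed / total * 100
Mutation score = 219 / 457 * 100
Mutation score = 47.92%

47.92%


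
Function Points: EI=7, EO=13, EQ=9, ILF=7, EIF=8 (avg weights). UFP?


UFP = EI*4 + EO*5 + EQ*4 + ILF*10 + EIF*7
UFP = 7*4 + 13*5 + 9*4 + 7*10 + 8*7
UFP = 28 + 65 + 36 + 70 + 56
UFP = 255

255


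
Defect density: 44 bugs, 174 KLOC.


Defect density = defects / KLOC
Defect density = 44 / 174
Defect density = 0.253 defects/KLOC

0.253 defects/KLOC


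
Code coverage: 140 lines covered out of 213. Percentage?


Coverage = covered / total * 100
Coverage = 140 / 213 * 100
Coverage = 65.73%

65.73%


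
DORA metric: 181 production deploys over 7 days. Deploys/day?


Formula: deployments per day = releases / days
= 181 / 7
= 25.857 deploys/day
(equivalently, 181.0 deploys/week)

25.857 deploys/day


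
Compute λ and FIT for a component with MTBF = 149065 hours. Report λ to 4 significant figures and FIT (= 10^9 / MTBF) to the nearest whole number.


Formula: λ = 1 / MTBF; FIT = λ × 1e9 = 1e9 / MTBF
λ = 1 / 149065 ≈ 6.708e-06 failures/hour
FIT = 1e9 / 149065 ≈ 6708 failures per 1e9 hours (nearest whole number)

λ = 6.708e-06 /h, FIT = 6708


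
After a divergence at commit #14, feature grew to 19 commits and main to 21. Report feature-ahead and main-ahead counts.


Common ancestor: commit #14
feature commits after divergence: 19 - 14 = 5
main commits after divergence: 21 - 14 = 7
feature is 5 commits ahead of main
main is 7 commits ahead of feature

feature ahead: 5, main ahead: 7


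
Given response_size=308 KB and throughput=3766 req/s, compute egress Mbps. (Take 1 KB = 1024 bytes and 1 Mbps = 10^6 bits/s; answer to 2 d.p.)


Formula: Mbps = payload_bytes * RPS * 8 / 1e6
Payload per request = 308 KB = 308 * 1024 = 315392 bytes
Total bytes/sec = 315392 * 3766 = 1187766272
Total bits/sec = 1187766272 * 8 = 9502130176
Mbps = 9502130176 / 1e6 = 9502.13

9502.13 Mbps


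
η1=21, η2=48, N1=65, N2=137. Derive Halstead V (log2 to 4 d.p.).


Formula: V = N * log2(η), where N = N1 + N2 and η = η1 + η2
η = 21 + 48 = 69
N = 65 + 137 = 202
log2(69) ≈ 6.1085
V = 202 * 6.1085 = 1233.92

1233.92


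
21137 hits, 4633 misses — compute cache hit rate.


Formula: hit rate = hits / (hits + misses) * 100
hit rate = 21137 / (21137 + 4633) * 100
hit rate = 21137 / 25770 * 100
hit rate = 82.02%

82.02%


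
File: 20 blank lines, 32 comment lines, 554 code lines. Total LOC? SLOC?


Total LOC = blank + comment + code
Total LOC = 20 + 32 + 554 = 606
SLOC (source only) = code = 554

Total LOC: 606, SLOC: 554


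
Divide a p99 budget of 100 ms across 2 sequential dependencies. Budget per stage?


Formula: per_stage = total_budget / stages
per_stage = 100 / 2
per_stage = 50.0 ms

50.0 ms


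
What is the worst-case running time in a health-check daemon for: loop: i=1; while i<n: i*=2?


Reasoning: i doubles each step so iterations are log2(n)
Complexity: O(log n)

O(log n)


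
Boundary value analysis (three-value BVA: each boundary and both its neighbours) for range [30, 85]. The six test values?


Range: [30, 85]
Boundaries: just below min, min, min+1, max-1, max, just above max
Values: [29, 30, 31, 84, 85, 86]

[29, 30, 31, 84, 85, 86]


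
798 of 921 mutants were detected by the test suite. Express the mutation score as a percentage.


Mutation score = killed / total * 100
Mutation score = 798 / 921 * 100
Mutation score = 86.64%

86.64%


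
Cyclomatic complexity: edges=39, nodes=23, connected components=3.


Formula: V(G) = E - N + 2P
V(G) = 39 - 23 + 2*3
V(G) = 16 + 6
V(G) = 22

22


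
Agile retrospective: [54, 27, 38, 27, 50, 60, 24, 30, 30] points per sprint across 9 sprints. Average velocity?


Formula: Avg velocity = Total points / Number of sprints
Points: [54, 27, 38, 27, 50, 60, 24, 30, 30]
Sum = 54 + 27 + 38 + 27 + 50 + 60 + 24 + 30 + 30 = 340
Avg velocity = 340 / 9 = 37.78 points/sprint

37.78 points/sprint


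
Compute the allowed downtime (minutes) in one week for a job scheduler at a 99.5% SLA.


Formula: allowed downtime = period * (100 - SLA) / 100
Period (week) = 10080 minutes
Unavailability fraction = (100 - 99.5) / 100
Allowed downtime = 10080 * (100 - 99.5) / 100
Allowed downtime = 50.4 minutes

50.4 minutes


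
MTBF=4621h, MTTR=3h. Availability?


Availability = MTBF / (MTBF + MTTR)
Availability = 4621 / (4621 + 3)
Availability = 4621 / 4624
Availability = 99.9351%

99.9351%


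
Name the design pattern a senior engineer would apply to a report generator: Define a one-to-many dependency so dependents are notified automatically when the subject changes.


This matches the Observer pattern

Observer


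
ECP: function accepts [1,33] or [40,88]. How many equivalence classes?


Valid ranges: [1,33] and [40,88]
Class 1: x < 1 — invalid
Class 2: 1 ≤ x ≤ 33 — valid
Class 3: 33 < x < 40 — invalid (gap between ranges)
Class 4: 40 ≤ x ≤ 88 — valid
Class 5: x > 88 — invalid
Total equivalence classes: 5

5 equivalence classes


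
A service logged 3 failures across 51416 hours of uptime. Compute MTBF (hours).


Formula: MTBF = Total operating time / Number of failures
MTBF = 51416 / 3
MTBF = 17138.67 hours

17138.67 hours


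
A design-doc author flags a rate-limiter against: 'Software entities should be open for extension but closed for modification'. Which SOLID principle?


This describes the Open/Closed Principle (OCP)

Open/Closed Principle (OCP)


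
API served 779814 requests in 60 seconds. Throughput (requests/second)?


Formula: throughput = requests / seconds
throughput = 779814 / 60
throughput = 12996.9 requests/second

12996.9 requests/second


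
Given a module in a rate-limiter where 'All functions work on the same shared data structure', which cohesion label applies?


Reasoning: Functions share data
Type: Communicational cohesion

Communicational cohesion


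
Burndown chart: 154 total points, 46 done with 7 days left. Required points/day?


Formula: Required rate = Remaining points / Days left
Remaining = 154 - 46 = 108 points
Required rate = 108 / 7 = 15.43 points/day

15.43 points/day


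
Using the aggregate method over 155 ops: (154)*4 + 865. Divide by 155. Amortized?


Formula: Amortized cost = Total cost / Operations
Total cost = (154 * 4) + (1 * 865)
Total cost = 616 + 865 = 1481
Amortized = 1481 / 155 = 9.5548

9.5548


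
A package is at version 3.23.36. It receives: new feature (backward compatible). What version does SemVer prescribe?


Current: 3.23.36
Change category: 'new feature (backward compatible)' → minor bump
SemVer rule: minor bump → increment MINOR, reset PATCH to 0 (MAJOR unchanged)
New: 3.24.0

3.24.0


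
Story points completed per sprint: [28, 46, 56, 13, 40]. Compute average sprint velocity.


Formula: Avg velocity = Total points / Number of sprints
Points: [28, 46, 56, 13, 40]
Sum = 28 + 46 + 56 + 13 + 40 = 183
Avg velocity = 183 / 5 = 36.6 points/sprint

36.6 points/sprint


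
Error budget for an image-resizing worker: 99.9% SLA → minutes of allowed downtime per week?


Formula: allowed downtime = period * (100 - SLA) / 100
Period (week) = 10080 minutes
Unavailability fraction = (100 - 99.9) / 100
Allowed downtime = 10080 * (100 - 99.9) / 100
Allowed downtime = 10.08 minutes

10.08 minutes


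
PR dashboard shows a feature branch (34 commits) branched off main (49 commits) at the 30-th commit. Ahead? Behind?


Common ancestor: commit #30
feature commits after divergence: 34 - 30 = 4
main commits after divergence: 49 - 30 = 19
feature is 4 commits ahead of main
main is 19 commits ahead of feature

feature ahead: 4, main ahead: 19


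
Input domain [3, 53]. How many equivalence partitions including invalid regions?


Valid range: [3, 53]
Class 1: x < 3 — invalid
Class 2: 3 ≤ x ≤ 53 — valid
Class 3: x > 53 — invalid
Total equivalence classes: 3

3 equivalence classes


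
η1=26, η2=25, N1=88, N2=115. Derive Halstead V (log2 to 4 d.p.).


Formula: V = N * log2(η), where N = N1 + N2 and η = η1 + η2
η = 26 + 25 = 51
N = 88 + 115 = 203
log2(51) ≈ 5.6724
V = 203 * 5.6724 = 1151.50

1151.50


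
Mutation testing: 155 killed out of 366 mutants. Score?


Mutation score = killed / total * 100
Mutation score = 155 / 366 * 100
Mutation score = 42.35%

42.35%


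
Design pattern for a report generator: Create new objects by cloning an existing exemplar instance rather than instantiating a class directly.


This matches the Prototype pattern

Prototype


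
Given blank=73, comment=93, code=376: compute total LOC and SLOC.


Total LOC = blank + comment + code
Total LOC = 73 + 93 + 376 = 542
SLOC (source only) = code = 376

Total LOC: 542, SLOC: 376


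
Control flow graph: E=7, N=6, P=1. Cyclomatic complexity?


Formula: V(G) = E - N + 2P
V(G) = 7 - 6 + 2*1
V(G) = 1 + 2
V(G) = 3

3


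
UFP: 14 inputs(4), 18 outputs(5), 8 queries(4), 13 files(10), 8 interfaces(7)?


UFP = EI*4 + EO*5 + EQ*4 + ILF*10 + EIF*7
UFP = 14*4 + 18*5 + 8*4 + 13*10 + 8*7
UFP = 56 + 90 + 32 + 130 + 56
UFP = 364

364


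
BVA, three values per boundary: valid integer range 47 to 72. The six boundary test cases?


Range: [47, 72]
Boundaries: just below min, min, min+1, max-1, max, just above max
Values: [46, 47, 48, 71, 72, 73]

[46, 47, 48, 71, 72, 73]


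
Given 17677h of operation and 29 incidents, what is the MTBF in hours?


Formula: MTBF = Total operating time / Number of failures
MTBF = 17677 / 29
MTBF = 609.55 hours

609.55 hours


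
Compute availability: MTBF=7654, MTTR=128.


Availability = MTBF / (MTBF + MTTR)
Availability = 7654 / (7654 + 128)
Availability = 7654 / 7782
Availability = 98.3552%

98.3552%


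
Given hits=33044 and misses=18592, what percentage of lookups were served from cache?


Formula: hit rate = hits / (hits + misses) * 100
hit rate = 33044 / (33044 + 18592) * 100
hit rate = 33044 / 51636 * 100
hit rate = 63.99%

63.99%


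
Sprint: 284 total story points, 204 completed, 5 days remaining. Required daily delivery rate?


Formula: Required rate = Remaining points / Days left
Remaining = 284 - 204 = 80 points
Required rate = 80 / 5 = 16.0 points/day

16.0 points/day


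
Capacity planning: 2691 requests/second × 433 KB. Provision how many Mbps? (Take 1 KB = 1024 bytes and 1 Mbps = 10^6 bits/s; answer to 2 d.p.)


Formula: Mbps = payload_bytes * RPS * 8 / 1e6
Payload per request = 433 KB = 433 * 1024 = 443392 bytes
Total bytes/sec = 443392 * 2691 = 1193167872
Total bits/sec = 1193167872 * 8 = 9545342976
Mbps = 9545342976 / 1e6 = 9545.34

9545.34 Mbps


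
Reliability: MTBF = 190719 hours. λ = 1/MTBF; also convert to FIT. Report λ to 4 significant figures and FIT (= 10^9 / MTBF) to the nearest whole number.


Formula: λ = 1 / MTBF; FIT = λ × 1e9 = 1e9 / MTBF
λ = 1 / 190719 ≈ 5.243e-06 failures/hour
FIT = 1e9 / 190719 ≈ 5243 failures per 1e9 hours (nearest whole number)

λ = 5.243e-06 /h, FIT = 5243


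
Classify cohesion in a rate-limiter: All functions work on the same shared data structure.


Reasoning: Functions share data
Type: Communicational cohesion

Communicational cohesion


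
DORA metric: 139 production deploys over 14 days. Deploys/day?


Formula: deployments per day = releases / days
= 139 / 14
= 9.929 deploys/day
(equivalently, 69.5 deploys/week)

9.929 deploys/day


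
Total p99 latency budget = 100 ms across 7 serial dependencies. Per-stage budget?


Formula: per_stage = total_budget / stages
per_stage = 100 / 7
per_stage = 14.29 ms

14.29 ms


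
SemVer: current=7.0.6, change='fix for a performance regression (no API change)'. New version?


Current: 7.0.6
Change category: 'fix for a performance regression (no API change)' → patch bump
SemVer rule: patch bump → increment PATCH (MAJOR and MINOR unchanged)
New: 7.0.7

7.0.7


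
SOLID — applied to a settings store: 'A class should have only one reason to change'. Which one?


This describes the Single Responsibility Principle (SRP)

Single Responsibility Principle (SRP)


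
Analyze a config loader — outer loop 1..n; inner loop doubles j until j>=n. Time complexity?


Reasoning: linear outer times logarithmic inner
Complexity: O(n log n)

O(n log n)


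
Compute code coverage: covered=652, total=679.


Coverage = covered / total * 100
Coverage = 652 / 679 * 100
Coverage = 96.02%

96.02%


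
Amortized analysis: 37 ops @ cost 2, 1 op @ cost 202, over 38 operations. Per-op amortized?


Formula: Amortized cost = Total cost / Operations
Total cost = (37 * 2) + (1 * 202)
Total cost = 74 + 202 = 276
Amortized = 276 / 38 = 7.2632

7.2632


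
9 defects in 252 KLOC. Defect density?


Defect density = defects / KLOC
Defect density = 9 / 252
Defect density = 0.036 defects/KLOC

0.036 defects/KLOC


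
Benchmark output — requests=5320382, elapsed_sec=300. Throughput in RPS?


Formula: throughput = requests / seconds
throughput = 5320382 / 300
throughput = 17734.61 requests/second

17734.61 requests/second


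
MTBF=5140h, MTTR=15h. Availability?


Availability = MTBF / (MTBF + MTTR)
Availability = 5140 / (5140 + 15)
Availability = 5140 / 5155
Availability = 99.709%

99.709%


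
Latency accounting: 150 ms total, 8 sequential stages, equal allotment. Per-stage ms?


Formula: per_stage = total_budget / stages
per_stage = 150 / 8
per_stage = 18.75 ms

18.75 ms


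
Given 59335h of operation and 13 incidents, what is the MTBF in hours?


Formula: MTBF = Total operating time / Number of failures
MTBF = 59335 / 13
MTBF = 4564.23 hours

4564.23 hours


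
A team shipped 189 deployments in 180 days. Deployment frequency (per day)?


Formula: deployments per day = releases / days
= 189 / 180
= 1.05 deploys/day
(equivalently, 7.35 deploys/week)

1.05 deploys/day


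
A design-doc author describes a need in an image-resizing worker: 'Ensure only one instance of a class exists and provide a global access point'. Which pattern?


This matches the Singleton pattern

Singleton


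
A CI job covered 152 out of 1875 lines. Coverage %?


Coverage = covered / total * 100
Coverage = 152 / 1875 * 100
Coverage = 8.11%

8.11%


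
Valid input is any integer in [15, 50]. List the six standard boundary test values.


Range: [15, 50]
Boundaries: just below min, min, min+1, max-1, max, just above max
Values: [14, 15, 16, 49, 50, 51]

[14, 15, 16, 49, 50, 51]


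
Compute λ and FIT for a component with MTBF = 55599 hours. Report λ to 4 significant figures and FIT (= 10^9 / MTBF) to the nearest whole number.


Formula: λ = 1 / MTBF; FIT = λ × 1e9 = 1e9 / MTBF
λ = 1 / 55599 ≈ 1.799e-05 failures/hour
FIT = 1e9 / 55599 ≈ 17986 failures per 1e9 hours (nearest whole number)

λ = 1.799e-05 /h, FIT = 17986


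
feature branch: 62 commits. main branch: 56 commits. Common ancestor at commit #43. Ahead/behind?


Common ancestor: commit #43
feature commits after divergence: 62 - 43 = 19
main commits after divergence: 56 - 43 = 13
feature is 19 commits ahead of main
main is 13 commits ahead of feature

feature ahead: 19, main ahead: 13


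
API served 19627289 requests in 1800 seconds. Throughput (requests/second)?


Formula: throughput = requests / seconds
throughput = 19627289 / 1800
throughput = 10904.05 requests/second

10904.05 requests/second


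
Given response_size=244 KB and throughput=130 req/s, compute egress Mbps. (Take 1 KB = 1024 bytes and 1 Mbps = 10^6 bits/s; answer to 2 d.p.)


Formula: Mbps = payload_bytes * RPS * 8 / 1e6
Payload per request = 244 KB = 244 * 1024 = 249856 bytes
Total bytes/sec = 249856 * 130 = 32481280
Total bits/sec = 32481280 * 8 = 259850240
Mbps = 259850240 / 1e6 = 259.85

259.85 Mbps


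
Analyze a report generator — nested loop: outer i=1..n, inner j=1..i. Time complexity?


Reasoning: triangle: n(n+1)/2 ~ n^2/2
Complexity: O(n^2)

O(n^2)


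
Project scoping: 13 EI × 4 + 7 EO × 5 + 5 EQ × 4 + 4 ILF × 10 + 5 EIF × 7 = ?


UFP = EI*4 + EO*5 + EQ*4 + ILF*10 + EIF*7
UFP = 13*4 + 7*5 + 5*4 + 4*10 + 5*7
UFP = 52 + 35 + 20 + 40 + 35
UFP = 182

182


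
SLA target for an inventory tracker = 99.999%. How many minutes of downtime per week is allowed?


Formula: allowed downtime = period * (100 - SLA) / 100
Period (week) = 10080 minutes
Unavailability fraction = (100 - 99.999) / 100
Allowed downtime = 10080 * (100 - 99.999) / 100
Allowed downtime = 0.1008 minutes

0.1008 minutes


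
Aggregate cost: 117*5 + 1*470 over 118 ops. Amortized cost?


Formula: Amortized cost = Total cost / Operations
Total cost = (117 * 5) + (1 * 470)
Total cost = 585 + 470 = 1055
Amortized = 1055 / 118 = 8.9407

8.9407


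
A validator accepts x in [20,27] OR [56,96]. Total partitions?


Valid ranges: [20,27] and [56,96]
Class 1: x < 20 — invalid
Class 2: 20 ≤ x ≤ 27 — valid
Class 3: 27 < x < 56 — invalid (gap between ranges)
Class 4: 56 ≤ x ≤ 96 — valid
Class 5: x > 96 — invalid
Total equivalence classes: 5

5 equivalence classes


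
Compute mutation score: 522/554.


Mutation score = killed / total * 100
Mutation score = 522 / 554 * 100
Mutation score = 94.22%

94.22%


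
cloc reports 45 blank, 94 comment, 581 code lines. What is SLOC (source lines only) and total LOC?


Total LOC = blank + comment + code
Total LOC = 45 + 94 + 581 = 720
SLOC (source only) = code = 581

Total LOC: 720, SLOC: 581


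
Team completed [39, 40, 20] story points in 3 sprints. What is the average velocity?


Formula: Avg velocity = Total points / Number of sprints
Points: [39, 40, 20]
Sum = 39 + 40 + 20 = 99
Avg velocity = 99 / 3 = 33.0 points/sprint

33.0 points/sprint


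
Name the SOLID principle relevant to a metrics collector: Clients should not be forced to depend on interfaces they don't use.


This describes the Interface Segregation Principle (ISP)

Interface Segregation Principle (ISP)


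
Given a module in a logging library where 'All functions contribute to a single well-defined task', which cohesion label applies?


Reasoning: Best: single purpose
Type: Functional cohesion

Functional cohesion


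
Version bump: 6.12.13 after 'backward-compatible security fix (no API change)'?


Current: 6.12.13
Change category: 'backward-compatible security fix (no API change)' → patch bump
SemVer rule: patch bump → increment PATCH (MAJOR and MINOR unchanged)
New: 6.12.14

6.12.14


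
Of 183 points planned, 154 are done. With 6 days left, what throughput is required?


Formula: Required rate = Remaining points / Days left
Remaining = 183 - 154 = 29 points
Required rate = 29 / 6 = 4.83 points/day

4.83 points/day


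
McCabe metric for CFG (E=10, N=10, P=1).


Formula: V(G) = E - N + 2P
V(G) = 10 - 10 + 2*1
V(G) = 0 + 2
V(G) = 2

2


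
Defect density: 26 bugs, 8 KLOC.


Defect density = defects / KLOC
Defect density = 26 / 8
Defect density = 3.25 defects/KLOC

3.25 defects/KLOC


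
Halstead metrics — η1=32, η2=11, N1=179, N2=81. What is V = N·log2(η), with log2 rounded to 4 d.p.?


Formula: V = N * log2(η), where N = N1 + N2 and η = η1 + η2
η = 32 + 11 = 43
N = 179 + 81 = 260
log2(43) ≈ 5.4263
V = 260 * 5.4263 = 1410.84

1410.84


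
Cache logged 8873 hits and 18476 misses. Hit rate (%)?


Formula: hit rate = hits / (hits + misses) * 100
hit rate = 8873 / (8873 + 18476) * 100
hit rate = 8873 / 27349 * 100
hit rate = 32.44%

32.44%


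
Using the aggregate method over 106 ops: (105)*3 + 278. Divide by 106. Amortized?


Formula: Amortized cost = Total cost / Operations
Total cost = (105 * 3) + (1 * 278)
Total cost = 315 + 278 = 593
Amortized = 593 / 106 = 5.5943

5.5943


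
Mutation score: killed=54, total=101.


Mutation score = killed / total * 100
Mutation score = 54 / 101 * 100
Mutation score = 53.47%

53.47%
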